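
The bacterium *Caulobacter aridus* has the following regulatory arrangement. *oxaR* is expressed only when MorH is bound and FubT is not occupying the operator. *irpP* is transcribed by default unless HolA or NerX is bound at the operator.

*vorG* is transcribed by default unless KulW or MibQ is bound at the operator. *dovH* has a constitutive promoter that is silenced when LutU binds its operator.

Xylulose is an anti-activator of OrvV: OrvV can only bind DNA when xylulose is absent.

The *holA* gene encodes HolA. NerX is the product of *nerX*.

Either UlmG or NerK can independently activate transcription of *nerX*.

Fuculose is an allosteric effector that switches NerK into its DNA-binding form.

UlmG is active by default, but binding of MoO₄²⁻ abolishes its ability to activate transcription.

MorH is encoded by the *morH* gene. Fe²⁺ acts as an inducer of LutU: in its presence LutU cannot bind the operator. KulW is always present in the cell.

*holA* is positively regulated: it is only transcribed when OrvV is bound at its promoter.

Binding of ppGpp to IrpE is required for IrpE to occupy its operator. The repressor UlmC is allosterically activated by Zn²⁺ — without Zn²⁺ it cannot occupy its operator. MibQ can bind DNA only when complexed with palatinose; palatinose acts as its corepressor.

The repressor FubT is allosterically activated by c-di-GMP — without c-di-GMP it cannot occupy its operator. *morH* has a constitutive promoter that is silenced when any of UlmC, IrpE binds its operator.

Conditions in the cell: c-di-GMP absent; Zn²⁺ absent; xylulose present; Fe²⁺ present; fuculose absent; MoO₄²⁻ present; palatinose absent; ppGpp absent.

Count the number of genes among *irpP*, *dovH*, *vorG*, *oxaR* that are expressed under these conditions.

3

Xylulose is present, so OrvV is inactive.
Required activator OrvV is absent, so *holA* is not transcribed.
So HolA is not produced.
MoO₄²⁻ is present, so UlmG is inactive.
Fuculose is absent, so NerK is inactive.
No activator is available at the *nerX* promoter, so *nerX* is not transcribed.
So NerX is not produced.
With no repressor bound, *irpP* is transcribed.
→ *irpP* is ON.
Fe²⁺ is present, so LutU is inactive.
With no repressor bound, *dovH* is transcribed.
→ *dovH* is ON.
KulW is produced constitutively and is active.
Palatinose is absent, so MibQ is inactive.
With repressor KulW bound, *vorG* is not transcribed.
→ *vorG* is OFF.
Zn²⁺ is absent, so UlmC is inactive.
ppGpp is absent, so IrpE is inactive.
With no repressor bound, *morH* is transcribed.
So MorH is produced and active.
c-di-GMP is absent, so FubT is inactive.
No repressor is bound and MorH is active, so *oxaR* is transcribed.
→ *oxaR* is ON.
3 of the 4 genes are transcribed.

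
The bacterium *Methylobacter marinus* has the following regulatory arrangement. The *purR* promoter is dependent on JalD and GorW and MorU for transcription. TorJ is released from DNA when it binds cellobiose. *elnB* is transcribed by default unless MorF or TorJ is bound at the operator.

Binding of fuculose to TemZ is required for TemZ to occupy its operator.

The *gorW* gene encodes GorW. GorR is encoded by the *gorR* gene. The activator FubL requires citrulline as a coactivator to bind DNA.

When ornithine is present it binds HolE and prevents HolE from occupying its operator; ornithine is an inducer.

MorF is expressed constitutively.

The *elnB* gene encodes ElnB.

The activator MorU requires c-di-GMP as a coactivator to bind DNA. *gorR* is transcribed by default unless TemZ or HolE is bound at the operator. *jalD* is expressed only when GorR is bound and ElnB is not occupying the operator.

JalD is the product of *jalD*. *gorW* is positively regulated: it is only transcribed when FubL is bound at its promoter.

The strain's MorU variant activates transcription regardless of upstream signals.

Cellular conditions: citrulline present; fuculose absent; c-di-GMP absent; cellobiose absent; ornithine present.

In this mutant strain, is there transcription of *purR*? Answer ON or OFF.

Fuculose is absent, so TemZ is inactive.
Ornithine is present, so HolE is inactive.
With no repressor bound, *gorR* is transcribed.
So GorR is produced and active.
MorF is produced constitutively and is active.
Cellobiose is absent, so TorJ is active.
With repressor MorF bound, *elnB* is not transcribed.
So ElnB is not produced.
No repressor is bound and GorR is active, so *jalD* is transcribed.
So JalD is produced and active.
Citrulline is present, so FubL is active.
No repressor is bound and FubL is active, so *gorW* is transcribed.
So GorW is produced and active.
MorU is constitutively active in this strain.
No repressor is bound and JalD and GorW and MorU are active, so *purR* is transcribed.

ON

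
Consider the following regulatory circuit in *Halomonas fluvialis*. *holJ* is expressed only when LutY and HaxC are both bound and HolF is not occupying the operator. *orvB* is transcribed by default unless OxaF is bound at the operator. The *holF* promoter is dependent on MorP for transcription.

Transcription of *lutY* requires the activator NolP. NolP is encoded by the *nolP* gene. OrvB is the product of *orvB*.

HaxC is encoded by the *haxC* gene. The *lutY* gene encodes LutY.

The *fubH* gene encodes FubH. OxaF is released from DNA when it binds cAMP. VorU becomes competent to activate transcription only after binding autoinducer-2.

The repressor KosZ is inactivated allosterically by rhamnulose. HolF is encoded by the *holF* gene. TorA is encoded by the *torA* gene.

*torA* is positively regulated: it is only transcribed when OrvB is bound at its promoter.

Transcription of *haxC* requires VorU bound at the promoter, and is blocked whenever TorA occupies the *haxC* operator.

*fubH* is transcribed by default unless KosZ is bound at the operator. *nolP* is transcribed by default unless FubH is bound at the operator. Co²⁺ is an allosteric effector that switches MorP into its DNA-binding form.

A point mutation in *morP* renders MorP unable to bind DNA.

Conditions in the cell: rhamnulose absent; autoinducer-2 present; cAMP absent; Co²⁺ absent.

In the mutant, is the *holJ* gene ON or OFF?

Rhamnulose is absent, so KosZ is active.
With repressor KosZ bound, *fubH* is not transcribed.
So FubH is not produced.
With no repressor bound, *nolP* is transcribed.
So NolP is produced and active.
No repressor is bound and NolP is active, so *lutY* is transcribed.
So LutY is produced and active.
MorP is non-functional in this strain, so it has no effect.
Required activator MorP is absent, so *holF* is not transcribed.
So HolF is not produced.
Autoinducer-2 is present, so VorU is active.
cAMP is absent, so OxaF is active.
With repressor OxaF bound, *orvB* is not transcribed.
So OrvB is not produced.
Required activator OrvB is absent, so *torA* is not transcribed.
So TorA is not produced.
No repressor is bound and VorU is active, so *haxC* is transcribed.
So HaxC is produced and active.
No repressor is bound and LutY and HaxC are active, so *holJ* is transcribed.

ON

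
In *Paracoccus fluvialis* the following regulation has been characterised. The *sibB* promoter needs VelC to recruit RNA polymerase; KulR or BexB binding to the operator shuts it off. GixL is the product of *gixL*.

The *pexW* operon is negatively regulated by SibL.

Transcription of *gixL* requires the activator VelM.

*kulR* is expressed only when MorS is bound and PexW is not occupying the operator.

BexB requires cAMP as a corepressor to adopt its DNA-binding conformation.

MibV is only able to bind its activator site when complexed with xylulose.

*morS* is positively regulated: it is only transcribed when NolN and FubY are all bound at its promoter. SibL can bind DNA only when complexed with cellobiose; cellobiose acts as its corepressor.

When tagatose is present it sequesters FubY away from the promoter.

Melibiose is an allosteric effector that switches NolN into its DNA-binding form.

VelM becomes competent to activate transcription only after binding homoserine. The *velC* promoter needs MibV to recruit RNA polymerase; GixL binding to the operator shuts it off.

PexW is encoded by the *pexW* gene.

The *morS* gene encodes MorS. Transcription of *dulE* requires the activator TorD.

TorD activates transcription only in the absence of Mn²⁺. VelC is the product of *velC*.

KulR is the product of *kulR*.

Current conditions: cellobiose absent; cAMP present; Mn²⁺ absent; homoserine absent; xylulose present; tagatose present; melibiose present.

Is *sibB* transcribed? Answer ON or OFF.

OFF

Xylulose is present, so MibV is active.
Homoserine is absent, so VelM is inactive.
Required activator VelM is absent, so *gixL* is not transcribed.
So GixL is not produced.
No repressor is bound and MibV is active, so *velC* is transcribed.
So VelC is produced and active.
Melibiose is present, so NolN is active.
Tagatose is present, so FubY is inactive.
Required activator FubY is absent, so *morS* is not transcribed.
So MorS is not produced.
Cellobiose is absent, so SibL is inactive.
With no repressor bound, *pexW* is transcribed.
So PexW is produced and active.
With repressor PexW bound, *kulR* is not transcribed.
So KulR is not produced.
cAMP is present, so BexB is active.
With repressor BexB bound, *sibB* is not transcribed.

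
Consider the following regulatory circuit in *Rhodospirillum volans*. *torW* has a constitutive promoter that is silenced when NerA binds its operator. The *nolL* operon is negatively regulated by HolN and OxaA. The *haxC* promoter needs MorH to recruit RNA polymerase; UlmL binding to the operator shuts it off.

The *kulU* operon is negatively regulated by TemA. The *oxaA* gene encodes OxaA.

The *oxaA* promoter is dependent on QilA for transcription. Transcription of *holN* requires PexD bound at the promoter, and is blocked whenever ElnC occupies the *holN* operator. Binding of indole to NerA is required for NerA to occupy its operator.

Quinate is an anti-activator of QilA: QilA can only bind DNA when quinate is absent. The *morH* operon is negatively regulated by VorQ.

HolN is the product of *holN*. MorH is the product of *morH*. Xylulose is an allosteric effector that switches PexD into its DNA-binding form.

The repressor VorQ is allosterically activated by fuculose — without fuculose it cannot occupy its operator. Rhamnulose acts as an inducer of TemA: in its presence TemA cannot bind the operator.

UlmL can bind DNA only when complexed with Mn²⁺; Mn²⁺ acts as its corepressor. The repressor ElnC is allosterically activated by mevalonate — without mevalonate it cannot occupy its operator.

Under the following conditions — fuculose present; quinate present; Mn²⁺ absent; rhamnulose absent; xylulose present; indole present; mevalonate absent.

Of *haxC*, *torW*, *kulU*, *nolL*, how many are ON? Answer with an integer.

0

Fuculose is present, so VorQ is active.
With repressor VorQ bound, *morH* is not transcribed.
So MorH is not produced.
Mn²⁺ is absent, so UlmL is inactive.
Required activator MorH is absent, so *haxC* is not transcribed.
→ *haxC* is OFF.
Indole is present, so NerA is active.
With repressor NerA bound, *torW* is not transcribed.
→ *torW* is OFF.
Rhamnulose is absent, so TemA is active.
With repressor TemA bound, *kulU* is not transcribed.
→ *kulU* is OFF.
Xylulose is present, so PexD is active.
Mevalonate is absent, so ElnC is inactive.
No repressor is bound and PexD is active, so *holN* is transcribed.
So HolN is produced and active.
Quinate is present, so QilA is inactive.
Required activator QilA is absent, so *oxaA* is not transcribed.
So OxaA is not produced.
With repressor HolN bound, *nolL* is not transcribed.
→ *nolL* is OFF.
0 of the 4 genes are transcribed.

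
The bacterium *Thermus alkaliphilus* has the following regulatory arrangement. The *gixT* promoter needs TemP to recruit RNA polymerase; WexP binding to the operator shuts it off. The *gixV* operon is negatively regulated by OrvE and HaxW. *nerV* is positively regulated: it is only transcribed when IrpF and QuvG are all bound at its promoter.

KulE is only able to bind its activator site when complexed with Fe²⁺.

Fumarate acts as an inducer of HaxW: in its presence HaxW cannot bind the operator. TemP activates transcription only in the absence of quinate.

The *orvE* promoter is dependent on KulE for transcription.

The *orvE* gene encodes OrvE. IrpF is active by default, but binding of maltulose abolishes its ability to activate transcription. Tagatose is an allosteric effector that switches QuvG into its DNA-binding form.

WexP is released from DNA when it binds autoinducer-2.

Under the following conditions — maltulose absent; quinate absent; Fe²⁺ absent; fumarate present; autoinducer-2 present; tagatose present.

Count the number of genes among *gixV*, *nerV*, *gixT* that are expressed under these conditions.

3

Fe²⁺ is absent, so KulE is inactive.
Required activator KulE is absent, so *orvE* is not transcribed.
So OrvE is not produced.
Fumarate is present, so HaxW is inactive.
With no repressor bound, *gixV* is transcribed.
→ *gixV* is ON.
Maltulose is absent, so IrpF is active.
Tagatose is present, so QuvG is active.
No repressor is bound and IrpF and QuvG are active, so *nerV* is transcribed.
→ *nerV* is ON.
Autoinducer-2 is present, so WexP is inactive.
Quinate is absent, so TemP is active.
No repressor is bound and TemP is active, so *gixT* is transcribed.
→ *gixT* is ON.
3 of the 3 genes are transcribed.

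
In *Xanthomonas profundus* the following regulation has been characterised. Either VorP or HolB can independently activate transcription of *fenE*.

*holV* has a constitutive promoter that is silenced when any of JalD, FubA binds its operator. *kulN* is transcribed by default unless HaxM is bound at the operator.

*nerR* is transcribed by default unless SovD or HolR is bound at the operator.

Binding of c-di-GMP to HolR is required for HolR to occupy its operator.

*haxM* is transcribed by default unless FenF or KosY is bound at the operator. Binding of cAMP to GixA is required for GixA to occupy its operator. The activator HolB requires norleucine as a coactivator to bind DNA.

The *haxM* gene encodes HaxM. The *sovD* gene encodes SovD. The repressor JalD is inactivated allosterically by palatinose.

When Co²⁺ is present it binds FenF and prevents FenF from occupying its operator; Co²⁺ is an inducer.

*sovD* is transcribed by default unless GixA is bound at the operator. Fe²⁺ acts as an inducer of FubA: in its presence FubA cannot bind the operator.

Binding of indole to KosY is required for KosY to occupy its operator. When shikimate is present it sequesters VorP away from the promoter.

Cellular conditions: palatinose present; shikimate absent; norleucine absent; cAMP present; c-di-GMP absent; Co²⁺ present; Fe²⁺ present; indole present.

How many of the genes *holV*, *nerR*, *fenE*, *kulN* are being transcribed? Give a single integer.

4

Palatinose is present, so JalD is inactive.
Fe²⁺ is present, so FubA is inactive.
With no repressor bound, *holV* is transcribed.
→ *holV* is ON.
cAMP is present, so GixA is active.
With repressor GixA bound, *sovD* is not transcribed.
So SovD is not produced.
c-di-GMP is absent, so HolR is inactive.
With no repressor bound, *nerR* is transcribed.
→ *nerR* is ON.
Shikimate is absent, so VorP is active.
Norleucine is absent, so HolB is inactive.
Activator VorP is present, so *fenE* is transcribed.
→ *fenE* is ON.
Co²⁺ is present, so FenF is inactive.
Indole is present, so KosY is active.
With repressor KosY bound, *haxM* is not transcribed.
So HaxM is not produced.
With no repressor bound, *kulN* is transcribed.
→ *kulN* is ON.
4 of the 4 genes are transcribed.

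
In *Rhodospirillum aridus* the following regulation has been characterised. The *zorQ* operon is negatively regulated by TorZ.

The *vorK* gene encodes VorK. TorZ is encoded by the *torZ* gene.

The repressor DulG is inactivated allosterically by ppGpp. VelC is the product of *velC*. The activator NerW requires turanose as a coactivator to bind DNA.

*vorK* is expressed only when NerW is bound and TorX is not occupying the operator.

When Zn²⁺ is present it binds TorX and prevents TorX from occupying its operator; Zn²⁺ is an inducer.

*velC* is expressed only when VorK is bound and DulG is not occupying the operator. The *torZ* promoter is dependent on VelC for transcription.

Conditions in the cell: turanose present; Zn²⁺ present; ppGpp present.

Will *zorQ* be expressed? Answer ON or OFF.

Turanose is present, so NerW is active.
Zn²⁺ is present, so TorX is inactive.
No repressor is bound and NerW is active, so *vorK* is transcribed.
So VorK is produced and active.
ppGpp is present, so DulG is inactive.
No repressor is bound and VorK is active, so *velC* is transcribed.
So VelC is produced and active.
No repressor is bound and VelC is active, so *torZ* is transcribed.
So TorZ is produced and active.
With repressor TorZ bound, *zorQ* is not transcribed.

OFF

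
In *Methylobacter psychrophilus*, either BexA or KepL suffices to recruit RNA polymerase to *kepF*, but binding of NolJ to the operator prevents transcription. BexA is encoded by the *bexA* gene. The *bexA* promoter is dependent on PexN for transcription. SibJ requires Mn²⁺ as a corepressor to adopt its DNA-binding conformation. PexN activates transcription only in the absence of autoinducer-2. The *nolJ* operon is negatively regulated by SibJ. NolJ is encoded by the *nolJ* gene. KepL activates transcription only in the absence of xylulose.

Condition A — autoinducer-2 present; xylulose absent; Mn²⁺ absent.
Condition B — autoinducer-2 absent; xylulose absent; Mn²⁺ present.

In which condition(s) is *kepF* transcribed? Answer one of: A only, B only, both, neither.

Condition A:
Autoinducer-2 is present, so PexN is inactive.
Required activator PexN is absent, so *bexA* is not transcribed.
So BexA is not produced.
Xylulose is absent, so KepL is active.
Mn²⁺ is absent, so SibJ is inactive.
With no repressor bound, *nolJ* is transcribed.
So NolJ is produced and active.
With repressor NolJ bound, *kepF* is not transcribed.
→ *kepF* is OFF in A.
Condition B:
Autoinducer-2 is absent, so PexN is active.
No repressor is bound and PexN is active, so *bexA* is transcribed.
So BexA is produced and active.
Xylulose is absent, so KepL is active.
Mn²⁺ is present, so SibJ is active.
With repressor SibJ bound, *nolJ* is not transcribed.
So NolJ is not produced.
Activator BexA is present, so *kepF* is transcribed.
→ *kepF* is ON in B.

B only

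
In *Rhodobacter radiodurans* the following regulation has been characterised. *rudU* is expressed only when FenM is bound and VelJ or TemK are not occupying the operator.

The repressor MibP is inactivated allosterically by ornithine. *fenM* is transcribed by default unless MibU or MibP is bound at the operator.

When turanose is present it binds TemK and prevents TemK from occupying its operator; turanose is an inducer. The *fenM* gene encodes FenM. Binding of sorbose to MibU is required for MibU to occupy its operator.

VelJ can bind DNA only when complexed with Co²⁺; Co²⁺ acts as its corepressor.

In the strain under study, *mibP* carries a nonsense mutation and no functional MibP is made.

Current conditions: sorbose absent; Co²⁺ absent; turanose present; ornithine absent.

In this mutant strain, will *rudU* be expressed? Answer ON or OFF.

ON

Co²⁺ is absent, so VelJ is inactive.
Sorbose is absent, so MibU is inactive.
MibP is non-functional in this strain, so it has no effect.
With no repressor bound, *fenM* is transcribed.
So FenM is produced and active.
Turanose is present, so TemK is inactive.
No repressor is bound and FenM is active, so *rudU* is transcribed.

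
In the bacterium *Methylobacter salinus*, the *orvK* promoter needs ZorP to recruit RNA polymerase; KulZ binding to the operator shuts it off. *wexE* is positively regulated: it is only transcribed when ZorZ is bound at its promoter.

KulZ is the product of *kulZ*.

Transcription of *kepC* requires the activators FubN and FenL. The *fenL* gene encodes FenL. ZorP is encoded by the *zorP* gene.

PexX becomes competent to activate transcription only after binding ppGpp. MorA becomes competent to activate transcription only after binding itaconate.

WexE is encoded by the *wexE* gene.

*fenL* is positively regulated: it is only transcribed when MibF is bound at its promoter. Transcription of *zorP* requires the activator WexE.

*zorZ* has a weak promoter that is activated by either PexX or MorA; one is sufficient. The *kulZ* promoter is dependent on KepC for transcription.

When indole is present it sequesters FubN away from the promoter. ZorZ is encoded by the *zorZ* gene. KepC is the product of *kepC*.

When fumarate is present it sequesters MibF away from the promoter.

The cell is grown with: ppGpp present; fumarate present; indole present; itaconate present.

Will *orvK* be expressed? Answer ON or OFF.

ON

Indole is present, so FubN is inactive.
Fumarate is present, so MibF is inactive.
Required activator MibF is absent, so *fenL* is not transcribed.
So FenL is not produced.
Required activator FubN is absent, so *kepC* is not transcribed.
So KepC is not produced.
Required activator KepC is absent, so *kulZ* is not transcribed.
So KulZ is not produced.
ppGpp is present, so PexX is active.
Itaconate is present, so MorA is active.
Activator PexX is present, so *zorZ* is transcribed.
So ZorZ is produced and active.
No repressor is bound and ZorZ is active, so *wexE* is transcribed.
So WexE is produced and active.
No repressor is bound and WexE is active, so *zorP* is transcribed.
So ZorP is produced and active.
No repressor is bound and ZorP is active, so *orvK* is transcribed.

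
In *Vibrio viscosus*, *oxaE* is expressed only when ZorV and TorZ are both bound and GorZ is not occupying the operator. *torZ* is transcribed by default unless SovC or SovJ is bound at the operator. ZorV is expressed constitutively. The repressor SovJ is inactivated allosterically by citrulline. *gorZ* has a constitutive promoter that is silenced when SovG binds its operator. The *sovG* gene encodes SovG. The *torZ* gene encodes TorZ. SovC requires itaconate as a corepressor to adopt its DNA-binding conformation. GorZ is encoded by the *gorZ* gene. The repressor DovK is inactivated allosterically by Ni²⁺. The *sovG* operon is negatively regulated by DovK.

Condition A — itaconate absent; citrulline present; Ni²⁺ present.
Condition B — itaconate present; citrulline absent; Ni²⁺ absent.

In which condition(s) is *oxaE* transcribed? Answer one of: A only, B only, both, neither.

A only

Condition A:
ZorV is produced constitutively and is active.
Itaconate is absent, so SovC is inactive.
Citrulline is present, so SovJ is inactive.
With no repressor bound, *torZ* is transcribed.
So TorZ is produced and active.
Ni²⁺ is present, so DovK is inactive.
With no repressor bound, *sovG* is transcribed.
So SovG is produced and active.
With repressor SovG bound, *gorZ* is not transcribed.
So GorZ is not produced.
No repressor is bound and ZorV and TorZ are active, so *oxaE* is transcribed.
→ *oxaE* is ON in A.
Condition B:
ZorV is produced constitutively and is active.
Itaconate is present, so SovC is active.
Citrulline is absent, so SovJ is active.
With repressor SovC bound, *torZ* is not transcribed.
So TorZ is not produced.
Ni²⁺ is absent, so DovK is active.
With repressor DovK bound, *sovG* is not transcribed.
So SovG is not produced.
With no repressor bound, *gorZ* is transcribed.
So GorZ is produced and active.
With repressor GorZ bound, *oxaE* is not transcribed.
→ *oxaE* is OFF in B.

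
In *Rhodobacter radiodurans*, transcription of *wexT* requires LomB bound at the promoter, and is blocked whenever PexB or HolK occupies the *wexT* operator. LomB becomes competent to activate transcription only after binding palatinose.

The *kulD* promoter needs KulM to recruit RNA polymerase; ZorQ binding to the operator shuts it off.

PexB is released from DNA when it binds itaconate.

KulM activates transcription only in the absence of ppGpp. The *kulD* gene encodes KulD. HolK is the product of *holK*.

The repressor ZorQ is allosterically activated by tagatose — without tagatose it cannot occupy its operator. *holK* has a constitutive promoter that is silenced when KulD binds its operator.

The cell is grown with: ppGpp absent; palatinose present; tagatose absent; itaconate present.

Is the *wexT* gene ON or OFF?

ON

Palatinose is present, so LomB is active.
Itaconate is present, so PexB is inactive.
Tagatose is absent, so ZorQ is inactive.
ppGpp is absent, so KulM is active.
No repressor is bound and KulM is active, so *kulD* is transcribed.
So KulD is produced and active.
With repressor KulD bound, *holK* is not transcribed.
So HolK is not produced.
No repressor is bound and LomB is active, so *wexT* is transcribed.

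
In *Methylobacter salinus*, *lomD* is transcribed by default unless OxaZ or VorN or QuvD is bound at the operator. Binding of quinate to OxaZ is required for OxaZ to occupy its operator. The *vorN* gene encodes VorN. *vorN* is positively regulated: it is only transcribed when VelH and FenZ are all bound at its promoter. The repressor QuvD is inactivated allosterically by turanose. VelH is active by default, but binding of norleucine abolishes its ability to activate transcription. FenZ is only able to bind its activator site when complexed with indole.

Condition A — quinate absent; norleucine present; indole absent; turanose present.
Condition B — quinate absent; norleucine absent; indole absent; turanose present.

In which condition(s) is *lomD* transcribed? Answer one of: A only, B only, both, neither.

both

Condition A:
Quinate is absent, so OxaZ is inactive.
Norleucine is present, so VelH is inactive.
Indole is absent, so FenZ is inactive.
Required activator VelH is absent, so *vorN* is not transcribed.
So VorN is not produced.
Turanose is present, so QuvD is inactive.
With no repressor bound, *lomD* is transcribed.
→ *lomD* is ON in A.
Condition B:
Quinate is absent, so OxaZ is inactive.
Norleucine is absent, so VelH is active.
Indole is absent, so FenZ is inactive.
Required activator FenZ is absent, so *vorN* is not transcribed.
So VorN is not produced.
Turanose is present, so QuvD is inactive.
With no repressor bound, *lomD* is transcribed.
→ *lomD* is ON in B.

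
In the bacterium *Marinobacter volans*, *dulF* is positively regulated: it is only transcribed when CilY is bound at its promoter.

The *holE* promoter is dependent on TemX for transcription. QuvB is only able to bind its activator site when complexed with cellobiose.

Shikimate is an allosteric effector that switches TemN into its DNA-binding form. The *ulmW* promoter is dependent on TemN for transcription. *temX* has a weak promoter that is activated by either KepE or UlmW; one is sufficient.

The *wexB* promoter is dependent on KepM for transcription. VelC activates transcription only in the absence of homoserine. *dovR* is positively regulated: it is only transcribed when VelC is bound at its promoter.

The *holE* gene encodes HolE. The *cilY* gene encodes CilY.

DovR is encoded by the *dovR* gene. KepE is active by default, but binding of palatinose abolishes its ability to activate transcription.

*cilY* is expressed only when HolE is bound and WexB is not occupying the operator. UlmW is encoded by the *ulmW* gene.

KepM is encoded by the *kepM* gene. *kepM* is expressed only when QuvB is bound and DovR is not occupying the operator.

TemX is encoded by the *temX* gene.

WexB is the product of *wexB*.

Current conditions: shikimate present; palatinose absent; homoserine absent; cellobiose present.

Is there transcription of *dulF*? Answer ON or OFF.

Homoserine is absent, so VelC is active.
No repressor is bound and VelC is active, so *dovR* is transcribed.
So DovR is produced and active.
Cellobiose is present, so QuvB is active.
With repressor DovR bound, *kepM* is not transcribed.
So KepM is not produced.
Required activator KepM is absent, so *wexB* is not transcribed.
So WexB is not produced.
Palatinose is absent, so KepE is active.
Shikimate is present, so TemN is active.
No repressor is bound and TemN is active, so *ulmW* is transcribed.
So UlmW is produced and active.
Activator KepE is present, so *temX* is transcribed.
So TemX is produced and active.
No repressor is bound and TemX is active, so *holE* is transcribed.
So HolE is produced and active.
No repressor is bound and HolE is active, so *cilY* is transcribed.
So CilY is produced and active.
No repressor is bound and CilY is active, so *dulF* is transcribed.

ON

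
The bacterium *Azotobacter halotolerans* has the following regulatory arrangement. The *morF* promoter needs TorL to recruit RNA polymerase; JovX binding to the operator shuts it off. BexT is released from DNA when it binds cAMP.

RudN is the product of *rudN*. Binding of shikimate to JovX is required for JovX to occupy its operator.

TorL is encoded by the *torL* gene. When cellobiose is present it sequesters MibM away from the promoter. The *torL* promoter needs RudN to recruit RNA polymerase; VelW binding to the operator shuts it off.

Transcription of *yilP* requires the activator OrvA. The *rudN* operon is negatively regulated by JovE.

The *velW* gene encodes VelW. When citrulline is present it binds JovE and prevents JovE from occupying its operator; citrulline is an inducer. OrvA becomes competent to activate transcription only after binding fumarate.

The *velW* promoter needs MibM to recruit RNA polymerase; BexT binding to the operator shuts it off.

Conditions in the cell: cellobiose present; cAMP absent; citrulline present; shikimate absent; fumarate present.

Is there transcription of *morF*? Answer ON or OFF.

Shikimate is absent, so JovX is inactive.
cAMP is absent, so BexT is active.
Cellobiose is present, so MibM is inactive.
With repressor BexT bound, *velW* is not transcribed.
So VelW is not produced.
Citrulline is present, so JovE is inactive.
With no repressor bound, *rudN* is transcribed.
So RudN is produced and active.
No repressor is bound and RudN is active, so *torL* is transcribed.
So TorL is produced and active.
No repressor is bound and TorL is active, so *morF* is transcribed.

ON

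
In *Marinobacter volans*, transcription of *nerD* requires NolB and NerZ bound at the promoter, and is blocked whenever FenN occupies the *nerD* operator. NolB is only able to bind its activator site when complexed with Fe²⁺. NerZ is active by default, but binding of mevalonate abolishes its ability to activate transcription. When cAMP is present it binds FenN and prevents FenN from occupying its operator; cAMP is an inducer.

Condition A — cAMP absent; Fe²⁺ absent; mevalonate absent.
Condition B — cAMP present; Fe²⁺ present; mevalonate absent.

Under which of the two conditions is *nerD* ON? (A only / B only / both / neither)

Condition A:
cAMP is absent, so FenN is active.
Fe²⁺ is absent, so NolB is inactive.
Mevalonate is absent, so NerZ is active.
With repressor FenN bound, *nerD* is not transcribed.
→ *nerD* is OFF in A.
Condition B:
cAMP is present, so FenN is inactive.
Fe²⁺ is present, so NolB is active.
Mevalonate is absent, so NerZ is active.
No repressor is bound and NolB and NerZ are active, so *nerD* is transcribed.
→ *nerD* is ON in B.

B only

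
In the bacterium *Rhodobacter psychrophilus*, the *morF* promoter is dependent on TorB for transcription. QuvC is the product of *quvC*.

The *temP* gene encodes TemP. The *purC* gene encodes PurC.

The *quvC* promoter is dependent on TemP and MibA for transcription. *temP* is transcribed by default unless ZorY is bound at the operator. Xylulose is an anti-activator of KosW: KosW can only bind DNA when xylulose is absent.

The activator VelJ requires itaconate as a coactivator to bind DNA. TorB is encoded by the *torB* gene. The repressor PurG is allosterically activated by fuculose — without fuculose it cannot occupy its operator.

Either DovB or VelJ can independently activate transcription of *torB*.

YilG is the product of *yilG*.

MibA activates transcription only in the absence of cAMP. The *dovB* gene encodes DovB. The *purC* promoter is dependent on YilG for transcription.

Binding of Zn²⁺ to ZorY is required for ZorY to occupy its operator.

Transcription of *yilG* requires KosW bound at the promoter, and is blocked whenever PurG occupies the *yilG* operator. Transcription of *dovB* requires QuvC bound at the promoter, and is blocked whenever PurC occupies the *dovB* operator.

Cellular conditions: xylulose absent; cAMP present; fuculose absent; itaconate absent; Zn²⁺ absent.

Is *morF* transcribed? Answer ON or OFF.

Xylulose is absent, so KosW is active.
Fuculose is absent, so PurG is inactive.
No repressor is bound and KosW is active, so *yilG* is transcribed.
So YilG is produced and active.
No repressor is bound and YilG is active, so *purC* is transcribed.
So PurC is produced and active.
Zn²⁺ is absent, so ZorY is inactive.
With no repressor bound, *temP* is transcribed.
So TemP is produced and active.
cAMP is present, so MibA is inactive.
Required activator MibA is absent, so *quvC* is not transcribed.
So QuvC is not produced.
With repressor PurC bound, *dovB* is not transcribed.
So DovB is not produced.
Itaconate is absent, so VelJ is inactive.
No activator is available at the *torB* promoter, so *torB* is not transcribed.
So TorB is not produced.
Required activator TorB is absent, so *morF* is not transcribed.

OFF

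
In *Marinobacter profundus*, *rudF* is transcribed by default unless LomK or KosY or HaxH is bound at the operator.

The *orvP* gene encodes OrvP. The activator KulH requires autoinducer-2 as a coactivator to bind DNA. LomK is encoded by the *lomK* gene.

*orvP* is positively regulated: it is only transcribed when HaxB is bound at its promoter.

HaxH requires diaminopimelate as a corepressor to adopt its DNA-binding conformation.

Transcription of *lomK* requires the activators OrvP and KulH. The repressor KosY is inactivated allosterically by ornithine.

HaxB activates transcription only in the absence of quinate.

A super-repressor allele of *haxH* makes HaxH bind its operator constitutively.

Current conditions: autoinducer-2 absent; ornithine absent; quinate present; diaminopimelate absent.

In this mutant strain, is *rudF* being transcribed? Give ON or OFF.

Quinate is present, so HaxB is inactive.
Required activator HaxB is absent, so *orvP* is not transcribed.
So OrvP is not produced.
Autoinducer-2 is absent, so KulH is inactive.
Required activator OrvP is absent, so *lomK* is not transcribed.
So LomK is not produced.
Ornithine is absent, so KosY is active.
HaxH is constitutively active in this strain.
With repressor KosY bound, *rudF* is not transcribed.

OFF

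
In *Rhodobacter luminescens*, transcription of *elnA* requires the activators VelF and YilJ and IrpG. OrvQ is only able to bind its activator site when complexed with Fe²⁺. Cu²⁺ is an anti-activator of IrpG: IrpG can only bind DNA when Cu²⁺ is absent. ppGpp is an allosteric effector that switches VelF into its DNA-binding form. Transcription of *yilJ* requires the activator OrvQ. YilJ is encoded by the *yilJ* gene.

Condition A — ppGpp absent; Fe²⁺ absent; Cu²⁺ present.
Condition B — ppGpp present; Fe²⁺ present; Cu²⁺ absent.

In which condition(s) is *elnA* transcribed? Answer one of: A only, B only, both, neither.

B only

Condition A:
ppGpp is absent, so VelF is inactive.
Fe²⁺ is absent, so OrvQ is inactive.
Required activator OrvQ is absent, so *yilJ* is not transcribed.
So YilJ is not produced.
Cu²⁺ is present, so IrpG is inactive.
Required activator VelF is absent, so *elnA* is not transcribed.
→ *elnA* is OFF in A.
Condition B:
ppGpp is present, so VelF is active.
Fe²⁺ is present, so OrvQ is active.
No repressor is bound and OrvQ is active, so *yilJ* is transcribed.
So YilJ is produced and active.
Cu²⁺ is absent, so IrpG is active.
No repressor is bound and VelF and YilJ and IrpG are active, so *elnA* is transcribed.
→ *elnA* is ON in B.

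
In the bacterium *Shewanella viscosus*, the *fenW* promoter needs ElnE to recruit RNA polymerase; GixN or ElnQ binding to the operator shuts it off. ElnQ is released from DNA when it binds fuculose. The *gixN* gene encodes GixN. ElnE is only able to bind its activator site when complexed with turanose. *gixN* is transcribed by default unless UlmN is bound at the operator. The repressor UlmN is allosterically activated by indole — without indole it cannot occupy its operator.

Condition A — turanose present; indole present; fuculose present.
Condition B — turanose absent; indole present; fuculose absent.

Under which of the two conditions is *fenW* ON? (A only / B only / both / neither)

Condition A:
Turanose is present, so ElnE is active.
Indole is present, so UlmN is active.
With repressor UlmN bound, *gixN* is not transcribed.
So GixN is not produced.
Fuculose is present, so ElnQ is inactive.
No repressor is bound and ElnE is active, so *fenW* is transcribed.
→ *fenW* is ON in A.
Condition B:
Turanose is absent, so ElnE is inactive.
Indole is present, so UlmN is active.
With repressor UlmN bound, *gixN* is not transcribed.
So GixN is not produced.
Fuculose is absent, so ElnQ is active.
With repressor ElnQ bound, *fenW* is not transcribed.
→ *fenW* is OFF in B.

A only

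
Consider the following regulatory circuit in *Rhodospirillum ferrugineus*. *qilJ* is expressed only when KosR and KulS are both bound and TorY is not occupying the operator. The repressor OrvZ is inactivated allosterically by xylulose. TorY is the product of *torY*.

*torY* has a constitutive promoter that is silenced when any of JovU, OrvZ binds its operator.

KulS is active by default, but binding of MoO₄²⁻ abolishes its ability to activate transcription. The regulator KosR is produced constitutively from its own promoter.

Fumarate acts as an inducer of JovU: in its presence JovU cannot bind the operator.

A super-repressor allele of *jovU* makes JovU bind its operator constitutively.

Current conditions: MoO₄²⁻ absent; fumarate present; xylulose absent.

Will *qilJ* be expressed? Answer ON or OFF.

ON

JovU is constitutively active in this strain.
Xylulose is absent, so OrvZ is active.
With repressor JovU bound, *torY* is not transcribed.
So TorY is not produced.
KosR is produced constitutively and is active.
MoO₄²⁻ is absent, so KulS is active.
No repressor is bound and KosR and KulS are active, so *qilJ* is transcribed.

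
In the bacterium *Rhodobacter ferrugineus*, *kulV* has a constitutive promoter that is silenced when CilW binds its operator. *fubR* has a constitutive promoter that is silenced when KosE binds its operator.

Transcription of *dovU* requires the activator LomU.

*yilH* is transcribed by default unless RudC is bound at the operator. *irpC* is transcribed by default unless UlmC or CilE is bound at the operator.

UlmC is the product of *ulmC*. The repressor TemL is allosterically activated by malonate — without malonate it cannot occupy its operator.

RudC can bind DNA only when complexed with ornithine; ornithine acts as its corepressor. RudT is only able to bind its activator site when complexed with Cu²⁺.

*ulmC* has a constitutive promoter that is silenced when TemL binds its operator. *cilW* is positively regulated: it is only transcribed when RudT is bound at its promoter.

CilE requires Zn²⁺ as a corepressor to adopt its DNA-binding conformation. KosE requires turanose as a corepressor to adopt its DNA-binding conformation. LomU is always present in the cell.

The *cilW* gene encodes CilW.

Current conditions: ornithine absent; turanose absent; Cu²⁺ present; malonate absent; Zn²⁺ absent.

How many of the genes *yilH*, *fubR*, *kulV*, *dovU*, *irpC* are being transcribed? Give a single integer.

3

Ornithine is absent, so RudC is inactive.
With no repressor bound, *yilH* is transcribed.
→ *yilH* is ON.
Turanose is absent, so KosE is inactive.
With no repressor bound, *fubR* is transcribed.
→ *fubR* is ON.
Cu²⁺ is present, so RudT is active.
No repressor is bound and RudT is active, so *cilW* is transcribed.
So CilW is produced and active.
With repressor CilW bound, *kulV* is not transcribed.
→ *kulV* is OFF.
LomU is produced constitutively and is active.
No repressor is bound and LomU is active, so *dovU* is transcribed.
→ *dovU* is ON.
Malonate is absent, so TemL is inactive.
With no repressor bound, *ulmC* is transcribed.
So UlmC is produced and active.
Zn²⁺ is absent, so CilE is inactive.
With repressor UlmC bound, *irpC* is not transcribed.
→ *irpC* is OFF.
3 of the 5 genes are transcribed.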